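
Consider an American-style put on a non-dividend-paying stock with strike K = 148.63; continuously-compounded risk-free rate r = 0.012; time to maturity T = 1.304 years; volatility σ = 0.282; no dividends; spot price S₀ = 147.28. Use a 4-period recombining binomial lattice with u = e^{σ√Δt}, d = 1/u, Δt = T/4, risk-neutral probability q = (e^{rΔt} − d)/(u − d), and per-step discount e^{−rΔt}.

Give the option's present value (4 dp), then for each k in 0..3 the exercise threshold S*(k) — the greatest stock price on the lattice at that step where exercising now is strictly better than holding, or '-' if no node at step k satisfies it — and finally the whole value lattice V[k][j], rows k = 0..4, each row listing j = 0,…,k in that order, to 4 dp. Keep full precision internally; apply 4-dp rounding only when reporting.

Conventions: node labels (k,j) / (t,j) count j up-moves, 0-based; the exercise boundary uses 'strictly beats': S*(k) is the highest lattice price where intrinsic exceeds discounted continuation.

Δt=0.32600  u=1.17470  d=0.85128  q=0.47195  discount=0.99610
step 4 (expiry): payoffs max(K−S,0) = 71.2841 41.8990 1.3500 0.0000 0.0000
step 3: (k=3,j=0): S=90.8582, K−S=57.7718, hold=57.1915 ⇒ V=57.7718 exercise | (k=3,j=1): S=125.3768, K−S=23.2532, hold=22.6729 ⇒ V=23.2532 exercise | (k=3,j=2): S=173.0097, K−S=0.0000, hold=0.7101 ⇒ V=0.7101 continue | (k=3,j=3): S=238.7391, K−S=0.0000, hold=0.0000 ⇒ V=0.0000 continue  boundary S*=125.3768
step 2: (k=2,j=0): S=106.7310, K−S=41.8990, hold=41.3187 ⇒ V=41.8990 exercise | (k=2,j=1): S=147.2800, K−S=1.3500, hold=12.5646 ⇒ V=12.5646 continue | (k=2,j=2): S=203.2343, K−S=0.0000, hold=0.3735 ⇒ V=0.3735 continue  boundary S*=106.7310
step 1: (k=1,j=0): S=125.3768, K−S=23.2532, hold=27.9450 ⇒ V=27.9450 continue | (k=1,j=1): S=173.0097, K−S=0.0000, hold=6.7844 ⇒ V=6.7844 continue  boundary S*=-
step 0: (k=0,j=0): S=147.2800, K−S=1.3500, hold=17.8881 ⇒ V=17.8881 continue  boundary S*=-

price = 17.8881
boundary = - - 106.7310 125.3768
tree:
17.8881
27.9450 6.7844
41.8990 12.5646 0.3735
57.7718 23.2532 0.7101 0.0000
71.2841 41.8990 1.3500 0.0000 0.0000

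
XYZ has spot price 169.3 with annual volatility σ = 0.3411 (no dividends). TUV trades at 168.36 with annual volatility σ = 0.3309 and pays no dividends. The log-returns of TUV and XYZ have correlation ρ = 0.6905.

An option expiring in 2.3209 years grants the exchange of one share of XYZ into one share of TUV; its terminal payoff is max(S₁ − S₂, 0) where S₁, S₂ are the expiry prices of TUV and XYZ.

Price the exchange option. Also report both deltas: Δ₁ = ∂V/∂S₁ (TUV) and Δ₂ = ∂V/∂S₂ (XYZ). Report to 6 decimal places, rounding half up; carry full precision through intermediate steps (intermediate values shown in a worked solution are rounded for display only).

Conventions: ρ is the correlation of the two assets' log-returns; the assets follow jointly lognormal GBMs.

exchange price = 26.492229
Δ1 = 0.574434
Δ2 = -0.414764

σ_eff = √(σ₁² + σ₂² − 2ρσ₁σ₂) = √(0.3309² + 0.3411² − 2·0.6905·0.3309·0.3411) = 0.264519
d₁ = (ln(S₁/S₂) + (q₂ − q₁ + σ_eff²/2)T) / (σ_eff√T) = (ln(168.36/169.3) + (0.0 − 0.0 + 0.034985)·2.3209) / 0.402982 = 0.187675
d₂ = d₁ − σ_eff√T = 0.187675 − 0.402982 = -0.215307
N(d₁) = 0.574434,  N(d₂) = 0.414764
V = S₁·e^{−q₁T}·N(d₁) − S₂·e^{−q₂T}·N(d₂) = 96.711741 − 70.219512 = 26.492229
Key observation: no risk-free rate is needed — with the second asset as numeraire the exchange option is a call on the ratio S₁/S₂, and r cancels out of the value.
Δ₁ = e^{−q₁T}·N(d₁) = 0.574434;  Δ₂ = −e^{−q₂T}·N(d₂) = -0.414764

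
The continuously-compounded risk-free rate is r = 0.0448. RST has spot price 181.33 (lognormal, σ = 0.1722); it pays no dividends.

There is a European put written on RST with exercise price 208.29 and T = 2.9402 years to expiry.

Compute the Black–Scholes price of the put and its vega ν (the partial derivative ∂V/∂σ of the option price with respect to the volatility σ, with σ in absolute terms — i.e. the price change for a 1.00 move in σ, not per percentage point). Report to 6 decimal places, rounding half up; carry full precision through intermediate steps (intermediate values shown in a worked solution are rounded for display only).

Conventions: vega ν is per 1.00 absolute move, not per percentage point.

price = 21.989031
ν = 123.087341

σ√T = 0.1722·√2.9402 = 0.295272
d₁ = (ln(S/K) + (r+σ²/2)T) / (σ√T) = (ln(181.33/208.29) + (0.0448+0.1722²/2)·2.9402) / 0.295272 = (-0.138613 + 0.175314) / 0.295272 = 0.124295
d₂ = d₁ − σ√T = 0.124295 − 0.295272 = -0.170976
e^{−rT} = 0.876586
N(−d₁) = 0.450541,  N(−d₂) = 0.567879
Put price V = K·e^{−rT}·N(−d₂) − S·N(−d₁) = 103.685589 − 81.696558 = 21.989031
φ(d₁) = (1/√(2π))·e^{−d₁²/2} = 0.395872
ν = S·φ(d₁)·√T = 123.087341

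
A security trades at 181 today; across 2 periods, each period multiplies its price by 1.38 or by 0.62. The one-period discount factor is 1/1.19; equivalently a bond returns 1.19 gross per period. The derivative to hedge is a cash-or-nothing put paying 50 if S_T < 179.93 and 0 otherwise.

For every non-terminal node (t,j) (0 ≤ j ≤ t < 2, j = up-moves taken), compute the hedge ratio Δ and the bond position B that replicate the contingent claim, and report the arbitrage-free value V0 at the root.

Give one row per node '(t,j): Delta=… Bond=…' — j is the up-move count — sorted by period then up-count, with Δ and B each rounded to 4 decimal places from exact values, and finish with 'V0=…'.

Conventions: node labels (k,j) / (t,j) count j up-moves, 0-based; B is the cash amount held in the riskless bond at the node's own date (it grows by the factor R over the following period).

(0,0): Delta=-0.2291 Bond=56.9113
(1,0): Delta=0.0000 Bond=42.0168
(1,1): Delta=-0.2634 Bond=76.2937
V0=15.4474

The replicating-portfolio and risk-neutral prices coincide; use p* = (1.19−0.62)/(1.38−0.62) = 0.7500 for the latter.
Expiry values: V(2,0)=50.0000, V(2,1)=50.0000, V(2,2)=0.0000
  t=1,j=0: stock 112.2200 → up 154.8636 (V=50.0000), down 69.5764 (V=50.0000). Price 42.0168; hedge Δ=0.0000, bond B=42.0168.
  t=1,j=1: stock 249.7800 → up 344.6964 (V=0.0000), down 154.8636 (V=50.0000). Price 10.5042; hedge Δ=-0.2634, bond B=76.2937.
  t=0,j=0: stock 181.0000 → up 249.7800 (V=10.5042), down 112.2200 (V=42.0168). Price 15.4474; hedge Δ=-0.2291, bond B=56.9113.
Verification: the root portfolio costs Δ(0,0)·S0 + B(0,0) = 15.4474, matching V0.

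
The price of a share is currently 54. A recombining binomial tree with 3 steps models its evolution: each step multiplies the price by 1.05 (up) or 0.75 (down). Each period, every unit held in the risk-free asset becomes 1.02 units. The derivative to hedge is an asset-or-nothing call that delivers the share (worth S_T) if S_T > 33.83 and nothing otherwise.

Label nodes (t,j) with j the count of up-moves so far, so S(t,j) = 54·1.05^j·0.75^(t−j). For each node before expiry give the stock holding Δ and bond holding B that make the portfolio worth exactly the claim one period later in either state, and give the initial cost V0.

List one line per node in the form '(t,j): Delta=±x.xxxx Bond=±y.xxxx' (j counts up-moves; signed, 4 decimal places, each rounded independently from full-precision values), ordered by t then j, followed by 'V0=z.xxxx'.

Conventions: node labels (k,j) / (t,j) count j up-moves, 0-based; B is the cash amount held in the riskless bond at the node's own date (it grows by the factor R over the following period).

(0,0): Delta=1.3352 Bond=-18.9341
(1,0): Delta=3.2426 Bond=-96.5641
(1,1): Delta=1.1838 Bond=-10.7293
(2,0): Delta=0.0000 Bond=0.0000
(2,1): Delta=3.5000 Bond=-109.4393
(2,2): Delta=1.0000 Bond=0.0000
V0=53.1671

Under the risk-neutral measure, an up-move has probability p* = (R−d)/(u−d) = 0.9000 and values discount at R = 1.02.
Terminal payoffs: V(3,0)=0.0000, V(3,1)=0.0000, V(3,2)=44.6513, V(3,3)=62.5118
  t=2,j=0: stock 30.3750 → up 31.8938 (V=0.0000), down 22.7812 (V=0.0000). Price 0.0000; hedge Δ=0.0000, bond B=0.0000.
  t=2,j=1: stock 42.5250 → up 44.6513 (V=44.6513), down 31.8938 (V=0.0000). Price 39.3982; hedge Δ=3.5000, bond B=-109.4393.
  t=2,j=2: stock 59.5350 → up 62.5118 (V=62.5118), down 44.6513 (V=44.6513). Price 59.5350; hedge Δ=1.0000, bond B=0.0000.
  t=1,j=0: stock 40.5000 → up 42.5250 (V=39.3982), down 30.3750 (V=0.0000). Price 34.7631; hedge Δ=3.2426, bond B=-96.5641.
  t=1,j=1: stock 56.7000 → up 59.5350 (V=59.5350), down 42.5250 (V=39.3982). Price 56.3934; hedge Δ=1.1838, bond B=-10.7293.
  t=0,j=0: stock 54.0000 → up 56.7000 (V=56.3934), down 40.5000 (V=34.7631). Price 53.1671; hedge Δ=1.3352, bond B=-18.9341.
As a check, the time-0 holding Δ(0,0)·S0 + B(0,0) comes to 53.1671 — exactly V0.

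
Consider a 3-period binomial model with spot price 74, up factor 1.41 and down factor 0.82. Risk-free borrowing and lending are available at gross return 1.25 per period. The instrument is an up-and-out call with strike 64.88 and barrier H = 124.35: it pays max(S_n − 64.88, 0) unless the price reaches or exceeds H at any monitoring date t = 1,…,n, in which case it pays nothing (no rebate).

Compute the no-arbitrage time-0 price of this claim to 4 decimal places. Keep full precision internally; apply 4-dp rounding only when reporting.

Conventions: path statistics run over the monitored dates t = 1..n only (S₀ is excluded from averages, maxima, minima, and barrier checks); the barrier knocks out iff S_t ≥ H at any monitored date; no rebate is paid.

Under the martingale measure an up-move has probability p* = 0.7288; value the claim as the probability-weighted average of per-path payoffs, discounted 3 periods at R = 1.25.
Enumerate all 2^3 = 8 price paths (U = up ×1.41, D = down ×0.82); each path with k up-moves has probability p*^k·(1−p*)^(3−k).
DDD: M=60.6800, payoff=0.0000, prob=0.019944
UDD: M=104.3400, payoff=5.2782, prob=0.053598
DUD: M=85.5588, payoff=5.2782, prob=0.053598
UUD: M=147.1194, payoff=0.0000, prob=0.144046
DDU: M=70.1582, payoff=5.2782, prob=0.053598
UDU: M=120.6379, payoff=55.7579, prob=0.144046
DUU: M=120.6379, payoff=55.7579, prob=0.144046
UUU: M=207.4384, payoff=0.0000, prob=0.387123
Price = Σ prob·payoff / R^3 = 16.912107 / 1.953125 = 8.6590

price = 8.6590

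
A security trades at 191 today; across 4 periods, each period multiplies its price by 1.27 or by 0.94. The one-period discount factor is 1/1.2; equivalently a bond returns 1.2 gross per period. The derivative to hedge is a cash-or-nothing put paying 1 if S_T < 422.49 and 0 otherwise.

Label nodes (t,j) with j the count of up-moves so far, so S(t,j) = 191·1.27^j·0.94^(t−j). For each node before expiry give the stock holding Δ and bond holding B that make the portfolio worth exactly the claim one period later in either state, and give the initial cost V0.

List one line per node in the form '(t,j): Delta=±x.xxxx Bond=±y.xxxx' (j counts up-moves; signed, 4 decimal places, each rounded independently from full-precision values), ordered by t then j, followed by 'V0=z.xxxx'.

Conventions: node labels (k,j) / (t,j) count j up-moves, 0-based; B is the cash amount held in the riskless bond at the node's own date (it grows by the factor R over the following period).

(0,0): Delta=-0.0045 Bond=1.1541
(1,0): Delta=0.0000 Bond=0.5787
(1,1): Delta=-0.0054 Bond=1.6020
(2,0): Delta=0.0000 Bond=0.6944
(2,1): Delta=0.0000 Bond=0.6944
(2,2): Delta=-0.0065 Bond=2.2530
(3,0): Delta=0.0000 Bond=0.8333
(3,1): Delta=0.0000 Bond=0.8333
(3,2): Delta=0.0000 Bond=0.8333
(3,3): Delta=-0.0077 Bond=3.2071
V0=0.2964

Arbitrage-free pricing uses the up-move probability p* = (R−d)/(u−d) = 0.7879, discounting each step at R = 1.2.
At maturity the claim pays: V(4,0)=1.0000, V(4,1)=1.0000, V(4,2)=1.0000, V(4,3)=1.0000, V(4,4)=0.0000
Node (3,0) S=158.6415: V=(p*·1.0000+(1−p*)·1.0000)/1.2=0.8333; Δ=(1.0000−1.0000)/(201.4748−149.1231)=0.0000; B=V−Δ·S=0.8333
Node (3,1) S=214.3349: V=(p*·1.0000+(1−p*)·1.0000)/1.2=0.8333; Δ=(1.0000−1.0000)/(272.2053−201.4748)=0.0000; B=V−Δ·S=0.8333
Node (3,2) S=289.5801: V=(p*·1.0000+(1−p*)·1.0000)/1.2=0.8333; Δ=(1.0000−1.0000)/(367.7667−272.2053)=0.0000; B=V−Δ·S=0.8333
Node (3,3) S=391.2412: V=(p*·0.0000+(1−p*)·1.0000)/1.2=0.1768; Δ=(0.0000−1.0000)/(496.8763−367.7667)=-0.0077; B=V−Δ·S=3.2071
Node (2,0) S=168.7676: V=(p*·0.8333+(1−p*)·0.8333)/1.2=0.6944; Δ=(0.8333−0.8333)/(214.3349−158.6415)=0.0000; B=V−Δ·S=0.6944
Node (2,1) S=228.0158: V=(p*·0.8333+(1−p*)·0.8333)/1.2=0.6944; Δ=(0.8333−0.8333)/(289.5801−214.3349)=0.0000; B=V−Δ·S=0.6944
Node (2,2) S=308.0639: V=(p*·0.1768+(1−p*)·0.8333)/1.2=0.2634; Δ=(0.1768−0.8333)/(391.2412−289.5801)=-0.0065; B=V−Δ·S=2.2530
Node (1,0) S=179.5400: V=(p*·0.6944+(1−p*)·0.6944)/1.2=0.5787; Δ=(0.6944−0.6944)/(228.0158−168.7676)=0.0000; B=V−Δ·S=0.5787
Node (1,1) S=242.5700: V=(p*·0.2634+(1−p*)·0.6944)/1.2=0.2957; Δ=(0.2634−0.6944)/(308.0639−228.0158)=-0.0054; B=V−Δ·S=1.6020
Node (0,0) S=191.0000: V=(p*·0.2957+(1−p*)·0.5787)/1.2=0.2964; Δ=(0.2957−0.5787)/(242.5700−179.5400)=-0.0045; B=V−Δ·S=1.1541
Check: Δ(0,0)·S0 + B(0,0) = 0.2964 = V0.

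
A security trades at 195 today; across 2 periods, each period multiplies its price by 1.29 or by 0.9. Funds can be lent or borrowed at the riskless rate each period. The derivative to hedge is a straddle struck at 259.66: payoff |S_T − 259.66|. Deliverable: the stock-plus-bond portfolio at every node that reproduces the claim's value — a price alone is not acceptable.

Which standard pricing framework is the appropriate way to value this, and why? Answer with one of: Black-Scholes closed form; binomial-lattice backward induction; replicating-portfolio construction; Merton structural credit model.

framework: replicating-portfolio construction

Key observation: the deliverable is the dynamic trading strategy on the 2-step tree (spot 195, moves 1.29 and 0.9), so the valuation must go through the node-by-node replicating-portfolio solve.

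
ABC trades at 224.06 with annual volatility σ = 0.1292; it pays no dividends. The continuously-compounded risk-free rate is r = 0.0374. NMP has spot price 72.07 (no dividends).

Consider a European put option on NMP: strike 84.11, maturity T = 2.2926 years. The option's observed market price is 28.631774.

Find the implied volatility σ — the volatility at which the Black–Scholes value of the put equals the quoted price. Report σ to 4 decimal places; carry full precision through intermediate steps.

At σ = 0.5963 the Black–Scholes value reproduces the quote:
σ√T = 0.5963·√2.2926 = 0.902878
d₁ = (ln(S/K) + (r+σ²/2)T) / (σ√T) = (ln(72.07/84.11) + (0.0374+0.5963²/2)·2.2926) / 0.902878 = (-0.154488 + 0.493337) / 0.902878 = 0.375300
d₂ = d₁ − σ√T = 0.375300 − 0.902878 = -0.527578
e^{−rT} = 0.917830
N(−d₁) = 0.353719,  N(−d₂) = 0.701104
V = K·e^{−rT}·N(−d₂) − S·N(−d₁) = 54.124287 − 25.492513 = 28.631774 (equal to the quote); since ∂V/∂σ > 0 for all σ, the implied volatility is unique

sigma = 0.5963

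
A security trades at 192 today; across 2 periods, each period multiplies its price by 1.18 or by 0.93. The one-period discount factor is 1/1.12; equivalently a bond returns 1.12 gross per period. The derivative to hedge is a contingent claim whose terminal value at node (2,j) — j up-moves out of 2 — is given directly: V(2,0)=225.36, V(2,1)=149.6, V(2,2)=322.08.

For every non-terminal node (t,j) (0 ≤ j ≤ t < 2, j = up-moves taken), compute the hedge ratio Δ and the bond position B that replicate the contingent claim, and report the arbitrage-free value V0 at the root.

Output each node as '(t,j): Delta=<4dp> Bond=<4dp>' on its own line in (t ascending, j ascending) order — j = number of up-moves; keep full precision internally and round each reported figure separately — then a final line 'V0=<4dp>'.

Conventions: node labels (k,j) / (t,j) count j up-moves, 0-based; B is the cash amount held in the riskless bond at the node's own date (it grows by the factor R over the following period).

Risk-neutral probability p* = (R−d)/(u−d) = (1.12−0.93)/(1.18−0.93) = 0.7600.
Expiry values: V(2,0)=225.3600, V(2,1)=149.6000, V(2,2)=322.0800
(1,0): S=178.5600. Δ = (V_up−V_dn)/(S_up−S_dn) = (149.6000−225.3600)/(210.7008−166.0608) = -1.6971. V = [p*·149.6000 + (1−p*)·225.3600]/1.12 = 149.8057. B = V − Δ·S = 452.8457.
(1,1): S=226.5600. Δ = (V_up−V_dn)/(S_up−S_dn) = (322.0800−149.6000)/(267.3408−210.7008) = 3.0452. V = [p*·322.0800 + (1−p*)·149.6000]/1.12 = 250.6114. B = V − Δ·S = -439.3086.
(0,0): S=192.0000. Δ = (V_up−V_dn)/(S_up−S_dn) = (250.6114−149.8057)/(226.5600−178.5600) = 2.1001. V = [p*·250.6114 + (1−p*)·149.8057]/1.12 = 202.1590. B = V − Δ·S = -201.0639.
As a check, the time-0 holding Δ(0,0)·S0 + B(0,0) comes to 202.1590 — exactly V0.

(0,0): Delta=2.1001 Bond=-201.0639
(1,0): Delta=-1.6971 Bond=452.8457
(1,1): Delta=3.0452 Bond=-439.3086
V0=202.1590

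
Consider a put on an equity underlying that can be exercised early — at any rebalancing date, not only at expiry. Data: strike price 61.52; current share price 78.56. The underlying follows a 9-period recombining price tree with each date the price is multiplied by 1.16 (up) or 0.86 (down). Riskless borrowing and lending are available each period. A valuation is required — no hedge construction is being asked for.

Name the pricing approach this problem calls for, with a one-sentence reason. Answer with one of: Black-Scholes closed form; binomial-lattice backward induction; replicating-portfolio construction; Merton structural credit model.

Key observation: with exercise allowed before expiry on a discrete up/down model (9 steps from spot 78.56), the strike-61.52 put's value must be rolled back through the tree testing early exercise at each node.

framework: binomial-lattice backward induction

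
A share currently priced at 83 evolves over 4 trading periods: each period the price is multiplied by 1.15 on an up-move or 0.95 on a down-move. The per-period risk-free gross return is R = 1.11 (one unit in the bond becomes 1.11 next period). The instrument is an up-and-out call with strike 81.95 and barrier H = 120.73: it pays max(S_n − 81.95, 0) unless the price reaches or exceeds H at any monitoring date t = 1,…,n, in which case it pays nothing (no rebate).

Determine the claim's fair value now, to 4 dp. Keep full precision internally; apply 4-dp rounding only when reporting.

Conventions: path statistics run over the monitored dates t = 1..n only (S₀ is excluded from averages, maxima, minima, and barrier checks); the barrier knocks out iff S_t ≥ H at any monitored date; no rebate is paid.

No-arbitrage gives p* = (R−d)/(u−d) = 0.8000: enumerate every path, weight its payoff by its p*-probability, and discount by R^4.
Enumerate all 2^4 = 16 price paths (U = up ×1.15, D = down ×0.95); each path with k up-moves has probability p*^k·(1−p*)^(4−k).
DDDD: M=78.8500, payoff=0.0000, prob=0.001600
UDDD: M=95.4500, payoff=0.0000, prob=0.006400
DUDD: M=90.6775, payoff=0.0000, prob=0.006400
UUDD: M=109.7675, payoff=17.1152, prob=0.025600
DDUD: M=86.1436, payoff=0.0000, prob=0.006400
UDUD: M=104.2791, payoff=17.1152, prob=0.025600
DUUD: M=104.2791, payoff=17.1152, prob=0.025600
UUUD: M=126.2326, payoff=0.0000, prob=0.102400
DDDU: M=81.8364, payoff=0.0000, prob=0.006400
UDDU: M=99.0652, payoff=17.1152, prob=0.025600
DUDU: M=99.0652, payoff=17.1152, prob=0.025600
UUDU: M=119.9210, payoff=37.9710, prob=0.102400
DDUU: M=99.0652, payoff=17.1152, prob=0.025600
UDUU: M=119.9210, payoff=37.9710, prob=0.102400
DUUU: M=119.9210, payoff=37.9710, prob=0.102400
UUUU: M=145.1675, payoff=0.0000, prob=0.409600
Price = Σ prob·payoff / R^4 = 14.293579 / 1.518070 = 9.4156

price = 9.4156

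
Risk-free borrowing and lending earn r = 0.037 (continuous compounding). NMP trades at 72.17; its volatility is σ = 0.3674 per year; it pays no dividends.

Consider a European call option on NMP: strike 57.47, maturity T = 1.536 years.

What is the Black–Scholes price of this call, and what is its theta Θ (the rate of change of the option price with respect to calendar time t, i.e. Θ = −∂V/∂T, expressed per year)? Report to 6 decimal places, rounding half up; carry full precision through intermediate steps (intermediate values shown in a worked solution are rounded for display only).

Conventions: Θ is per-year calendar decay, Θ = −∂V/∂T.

σ√T = 0.3674·√1.536 = 0.455339
d₁ = (ln(S/K) + (r+σ²/2)T) / (σ√T) = (ln(72.17/57.47) + (0.037+0.3674²/2)·1.536) / 0.455339 = (0.227761 + 0.160499) / 0.455339 = 0.852684
d₂ = d₁ − σ√T = 0.852684 − 0.455339 = 0.397345
e^{−rT} = 0.944753
N(d₁) = 0.803083,  N(d₂) = 0.654443
Call price V = S·N(d₁) − K·e^{−rT}·N(d₂) = 57.958477 − 35.532969 = 22.425508
φ(d₁) = (1/√(2π))·e^{−d₁²/2} = 0.277350
Θ = −S·φ(d₁)·σ/(2√T) − r·K·e^{−rT}·N(d₂) = −2.966874 − 1.314720 = -4.281594

price = 22.425508
Θ = -4.281594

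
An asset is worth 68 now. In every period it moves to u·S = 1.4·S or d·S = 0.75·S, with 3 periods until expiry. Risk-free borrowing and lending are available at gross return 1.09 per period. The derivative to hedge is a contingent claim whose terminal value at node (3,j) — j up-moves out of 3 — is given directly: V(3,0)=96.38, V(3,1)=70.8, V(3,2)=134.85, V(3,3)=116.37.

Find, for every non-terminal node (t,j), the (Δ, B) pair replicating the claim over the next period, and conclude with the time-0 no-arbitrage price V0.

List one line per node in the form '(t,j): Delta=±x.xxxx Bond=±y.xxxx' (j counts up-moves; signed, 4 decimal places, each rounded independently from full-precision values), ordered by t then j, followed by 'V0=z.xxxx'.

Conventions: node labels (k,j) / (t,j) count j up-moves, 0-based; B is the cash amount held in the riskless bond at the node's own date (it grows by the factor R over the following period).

Under the risk-neutral measure, an up-move has probability p* = (R−d)/(u−d) = 0.5231 and values discount at R = 1.09.
At maturity the claim pays: V(3,0)=96.3800, V(3,1)=70.8000, V(3,2)=134.8500, V(3,3)=116.3700
Node (2,0) S=38.2500: V=(p*·70.8000+(1−p*)·96.3800)/1.09=76.1465; Δ=(70.8000−96.3800)/(53.5500−28.6875)=-1.0289; B=V−Δ·S=115.5004
Node (2,1) S=71.4000: V=(p*·134.8500+(1−p*)·70.8000)/1.09=95.6909; Δ=(134.8500−70.8000)/(99.9600−53.5500)=1.3801; B=V−Δ·S=-2.8476
Node (2,2) S=133.2800: V=(p*·116.3700+(1−p*)·134.8500)/1.09=114.8473; Δ=(116.3700−134.8500)/(186.5920−99.9600)=-0.2133; B=V−Δ·S=143.2781
Node (1,0) S=51.0000: V=(p*·95.6909+(1−p*)·76.1465)/1.09=79.2383; Δ=(95.6909−76.1465)/(71.4000−38.2500)=0.5896; B=V−Δ·S=49.1700
Node (1,1) S=95.2000: V=(p*·114.8473+(1−p*)·95.6909)/1.09=96.9827; Δ=(114.8473−95.6909)/(133.2800−71.4000)=0.3096; B=V−Δ·S=67.5114
Node (0,0) S=68.0000: V=(p*·96.9827+(1−p*)·79.2383)/1.09=81.2110; Δ=(96.9827−79.2383)/(95.2000−51.0000)=0.4015; B=V−Δ·S=53.9119
As a check, the time-0 holding Δ(0,0)·S0 + B(0,0) comes to 81.2110 — exactly V0.

(0,0): Delta=0.4015 Bond=53.9119
(1,0): Delta=0.5896 Bond=49.1700
(1,1): Delta=0.3096 Bond=67.5114
(2,0): Delta=-1.0289 Bond=115.5004
(2,1): Delta=1.3801 Bond=-2.8476
(2,2): Delta=-0.2133 Bond=143.2781
V0=81.2110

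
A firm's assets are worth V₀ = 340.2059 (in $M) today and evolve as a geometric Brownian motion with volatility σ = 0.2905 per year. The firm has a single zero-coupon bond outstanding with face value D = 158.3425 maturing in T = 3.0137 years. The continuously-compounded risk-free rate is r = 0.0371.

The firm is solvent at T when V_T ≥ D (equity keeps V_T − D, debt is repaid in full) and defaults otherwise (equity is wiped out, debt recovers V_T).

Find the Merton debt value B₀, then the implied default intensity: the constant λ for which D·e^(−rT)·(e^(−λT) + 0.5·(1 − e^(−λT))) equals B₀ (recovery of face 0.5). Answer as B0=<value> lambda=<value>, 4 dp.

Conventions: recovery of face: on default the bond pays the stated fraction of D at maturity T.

With assets at 340.2059 and a single debt payment of 158.3425 at 3.0137 years:
d₁ = [ln(V₀/D) + (r + σ²/2)T] / (σ√T)
   = [ln(340.2059/158.3425) + (0.0371 + 0.5·0.2905²)·3.0137] / (0.2905·√3.0137)
   = [0.764791 + 0.238972] / 0.504308 = 1.990374
d₂ = d₁ − σ√T = 1.990374 − 0.504308 = 1.486066
N(d₁) = 0.976725,  N(d₂) = 0.931369,  e^(−rT) = 0.894216
E₀ = V₀·N(d₁) − D·e^(−rT)·N(d₂)
   = 340.2059·0.976725 − 158.3425·0.894216·0.931369 = 200.412909
B₀ = V₀ − E₀ = 340.2059 − 200.412909 = 139.792991
e^(−λT) = (B₀·e^(rT)/D − 0.5)/(1 − 0.5) = (139.7930·1.118298/158.3425 − 0.5)/0.5 = 0.97458411
λ = −ln(0.97458411)/3.0137 = 0.008542

B0=139.7930 lambda=0.0085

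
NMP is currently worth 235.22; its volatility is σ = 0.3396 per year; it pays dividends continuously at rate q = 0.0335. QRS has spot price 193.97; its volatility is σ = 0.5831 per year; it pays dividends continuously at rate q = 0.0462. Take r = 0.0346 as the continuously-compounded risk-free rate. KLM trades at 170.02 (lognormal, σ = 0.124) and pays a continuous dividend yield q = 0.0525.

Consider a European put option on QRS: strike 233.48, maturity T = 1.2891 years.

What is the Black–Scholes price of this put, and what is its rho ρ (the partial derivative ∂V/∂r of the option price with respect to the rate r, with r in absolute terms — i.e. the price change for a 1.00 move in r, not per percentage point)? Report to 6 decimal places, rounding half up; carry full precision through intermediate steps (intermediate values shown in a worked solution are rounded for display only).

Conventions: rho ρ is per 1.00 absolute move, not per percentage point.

price = 75.226131
ρ = -212.099653

σ√T = 0.5831·√1.2891 = 0.662043
d₁ = (ln(S/K) + (r−q+σ²/2)T) / (σ√T) = (ln(193.97/233.48) + (0.0346−0.0462+0.5831²/2)·1.2891) / 0.662043 = (-0.185393 + 0.204197) / 0.662043 = 0.028403
d₂ = d₁ − σ√T = 0.028403 − 0.662043 = -0.633640
e^{−rT} = 0.956377
e^{−qT} = 0.942182
N(−d₁) = 0.488670,  N(−d₂) = 0.736842
Put price V = K·e^{−rT}·N(−d₂) − S·e^{−qT}·N(−d₁) = 164.533126 − 89.306995 = 75.226131
ρ = −K·T·e^{−rT}·N(−d₂) = -212.099653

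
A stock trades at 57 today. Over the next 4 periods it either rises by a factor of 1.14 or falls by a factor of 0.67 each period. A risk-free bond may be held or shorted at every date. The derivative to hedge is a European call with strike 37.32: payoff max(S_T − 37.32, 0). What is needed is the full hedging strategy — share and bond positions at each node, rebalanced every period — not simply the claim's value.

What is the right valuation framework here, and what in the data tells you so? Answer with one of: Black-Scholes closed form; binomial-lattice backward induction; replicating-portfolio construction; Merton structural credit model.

framework: replicating-portfolio construction

Key observation: what is demanded is not a single number but the (Δ, B) position at each node of the 1.14/0.67 tree starting at 57; constructing those positions is the replicating-portfolio method.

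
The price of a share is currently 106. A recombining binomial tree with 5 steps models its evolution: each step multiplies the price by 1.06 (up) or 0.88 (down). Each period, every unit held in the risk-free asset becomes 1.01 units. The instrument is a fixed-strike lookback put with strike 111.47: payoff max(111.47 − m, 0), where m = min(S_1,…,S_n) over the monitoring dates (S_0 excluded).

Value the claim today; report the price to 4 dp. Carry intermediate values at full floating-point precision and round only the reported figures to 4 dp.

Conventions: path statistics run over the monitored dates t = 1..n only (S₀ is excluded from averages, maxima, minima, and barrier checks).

No-arbitrage gives p* = (R−d)/(u−d) = 0.7222: enumerate every path, weight its payoff by its p*-probability, and discount by R^5.
Enumerate all 2^5 = 32 price paths (U = up ×1.06, D = down ×0.88); each path with k up-moves has probability p*^k·(1−p*)^(5−k).
DDDDD: m=55.9396, payoff=55.5304, prob=0.001654
UDDDD: m=67.3818, payoff=44.0882, prob=0.004300
DUDDD: m=67.3818, payoff=44.0882, prob=0.004300
UUDDD: m=81.1644, payoff=30.3056, prob=0.011180
DDUDD: m=67.3818, payoff=44.0882, prob=0.004300
UDUDD: m=81.1644, payoff=30.3056, prob=0.011180
DUUDD: m=81.1644, payoff=30.3056, prob=0.011180
UUUDD: m=97.7662, payoff=13.7038, prob=0.029067
DDDUD: m=67.3818, payoff=44.0882, prob=0.004300
UDDUD: m=81.1644, payoff=30.3056, prob=0.011180
DUDUD: m=81.1644, payoff=30.3056, prob=0.011180
UUDUD: m=97.7662, payoff=13.7038, prob=0.029067
DDUUD: m=81.1644, payoff=30.3056, prob=0.011180
UDUUD: m=97.7662, payoff=13.7038, prob=0.029067
DUUUD: m=93.2800, payoff=18.1900, prob=0.029067
UUUUD: m=112.3600, payoff=0.0000, prob=0.075575
DDDDU: m=63.5677, payoff=47.9023, prob=0.004300
UDDDU: m=76.5702, payoff=34.8998, prob=0.011180
DUDDU: m=76.5702, payoff=34.8998, prob=0.011180
UUDDU: m=92.2323, payoff=19.2377, prob=0.029067
DDUDU: m=76.5702, payoff=34.8998, prob=0.011180
UDUDU: m=92.2323, payoff=19.2377, prob=0.029067
DUUDU: m=92.2323, payoff=19.2377, prob=0.029067
UUUDU: m=111.0980, payoff=0.3720, prob=0.075575
DDDUU: m=72.2360, payoff=39.2340, prob=0.011180
UDDUU: m=87.0116, payoff=24.4584, prob=0.029067
DUDUU: m=87.0116, payoff=24.4584, prob=0.029067
UUDUU: m=104.8094, payoff=6.6606, prob=0.075575
DDUUU: m=82.0864, payoff=29.3836, prob=0.029067
UDUUU: m=98.8768, payoff=12.5932, prob=0.075575
DUUUU: m=93.2800, payoff=18.1900, prob=0.075575
UUUUU: m=112.3600, payoff=0.0000, prob=0.196496
Price = Σ prob·payoff / R^5 = 13.233392 / 1.051010 = 12.5911

price = 12.5911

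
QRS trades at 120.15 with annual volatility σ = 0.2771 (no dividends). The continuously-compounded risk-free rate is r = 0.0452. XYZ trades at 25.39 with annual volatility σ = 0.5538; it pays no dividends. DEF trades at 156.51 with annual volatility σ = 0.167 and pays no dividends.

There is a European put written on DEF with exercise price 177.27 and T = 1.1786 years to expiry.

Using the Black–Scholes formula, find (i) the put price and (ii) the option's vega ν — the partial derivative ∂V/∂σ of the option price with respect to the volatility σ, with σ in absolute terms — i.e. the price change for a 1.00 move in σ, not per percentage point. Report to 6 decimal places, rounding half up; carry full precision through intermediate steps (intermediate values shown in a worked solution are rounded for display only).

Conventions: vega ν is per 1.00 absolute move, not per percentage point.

price = 18.395611
ν = 64.753456

σ√T = 0.167·√1.1786 = 0.181301
d₁ = (ln(S/K) + (r+σ²/2)T) / (σ√T) = (ln(156.51/177.27) + (0.0452+0.167²/2)·1.1786) / 0.181301 = (-0.124554 + 0.069708) / 0.181301 = -0.302516
d₂ = d₁ − σ√T = -0.302516 − 0.181301 = -0.483817
e^{−rT} = 0.948121
N(−d₁) = 0.618871,  N(−d₂) = 0.685742
Put price V = K·e^{−rT}·N(−d₂) − S·N(−d₁) = 115.255051 − 96.859440 = 18.395611
φ(d₁) = (1/√(2π))·e^{−d₁²/2} = 0.381099
ν = S·φ(d₁)·√T = 64.753456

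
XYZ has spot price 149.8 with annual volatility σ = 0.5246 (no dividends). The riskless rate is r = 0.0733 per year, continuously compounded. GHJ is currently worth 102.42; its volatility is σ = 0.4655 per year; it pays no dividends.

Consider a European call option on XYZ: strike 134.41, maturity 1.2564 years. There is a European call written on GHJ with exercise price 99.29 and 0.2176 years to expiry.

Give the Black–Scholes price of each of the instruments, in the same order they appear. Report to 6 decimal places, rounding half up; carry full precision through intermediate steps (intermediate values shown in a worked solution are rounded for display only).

[XYZ call K=134.41]
σ√T = 0.5246·√1.2564 = 0.588020
d₁ = (ln(S/K) + (r+σ²/2)T) / (σ√T) = (ln(149.8/134.41) + (0.0733+0.5246²/2)·1.2564) / 0.588020 = (0.108406 + 0.264978) / 0.588020 = 0.634985
d₂ = d₁ − σ√T = 0.634985 − 0.588020 = 0.046965
e^{−rT} = 0.912019
N(d₁) = 0.737281,  N(d₂) = 0.518730
price = S·N(d₁) − K·e^{−rT}·N(d₂) = 110.444698 − 63.588206 = 46.856492
[GHJ call K=99.29]
σ√T = 0.4655·√0.2176 = 0.217145
d₁ = (ln(S/K) + (r+σ²/2)T) / (σ√T) = (ln(102.42/99.29) + (0.0733+0.4655²/2)·0.2176) / 0.217145 = (0.031037 + 0.039526) / 0.217145 = 0.324959
d₂ = d₁ − σ√T = 0.324959 − 0.217145 = 0.107814
e^{−rT} = 0.984176
N(d₁) = 0.627394,  N(d₂) = 0.542929
price = S·N(d₁) − K·e^{−rT}·N(d₂) = 64.257691 − 53.054370 = 11.203321

price(XYZ call K=134.41) = 46.856492
price(GHJ call K=99.29) = 11.203321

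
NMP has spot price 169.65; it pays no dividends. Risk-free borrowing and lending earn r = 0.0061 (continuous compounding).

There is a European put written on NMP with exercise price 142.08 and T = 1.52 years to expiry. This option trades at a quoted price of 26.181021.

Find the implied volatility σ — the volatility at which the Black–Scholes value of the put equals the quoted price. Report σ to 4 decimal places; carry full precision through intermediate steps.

sigma = 0.5202

At σ = 0.5202 the Black–Scholes value reproduces the quote:
σ√T = 0.5202·√1.52 = 0.641346
d₁ = (ln(S/K) + (r+σ²/2)T) / (σ√T) = (ln(169.65/142.08) + (0.0061+0.5202²/2)·1.52) / 0.641346 = (0.177347 + 0.214934) / 0.641346 = 0.611654
d₂ = d₁ − σ√T = 0.611654 − 0.641346 = -0.029692
e^{−rT} = 0.990771
N(−d₁) = 0.270384,  N(−d₂) = 0.511844
V = K·e^{−rT}·N(−d₂) − S·N(−d₁) = 72.051583 − 45.870562 = 26.181021 (the observed quote) — the price is monotone increasing in volatility, hence this σ is the only solution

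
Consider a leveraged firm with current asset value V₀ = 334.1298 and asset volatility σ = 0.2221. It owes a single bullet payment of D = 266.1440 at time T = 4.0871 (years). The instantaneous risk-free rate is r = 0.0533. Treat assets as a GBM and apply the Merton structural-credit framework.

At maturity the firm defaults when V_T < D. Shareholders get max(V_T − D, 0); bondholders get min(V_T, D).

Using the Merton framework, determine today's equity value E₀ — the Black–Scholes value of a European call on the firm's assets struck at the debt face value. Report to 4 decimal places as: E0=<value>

E0=130.0837

Apply the equity-as-call identities (strike 266.1440, horizon 4.0871 years):
d₁ = [ln(V₀/D) + (r + σ²/2)T] / (σ√T)
   = [ln(334.1298/266.1440) + (0.0533 + 0.5·0.2221²)·4.0871] / (0.2221·√4.0871)
   = [0.227492 + 0.318648] / 0.449010 = 1.216319
d₂ = d₁ − σ√T = 1.216319 − 0.449010 = 0.767309
N(d₁) = 0.888068,  N(d₂) = 0.778551,  e^(−rT) = 0.804252
E₀ = V₀·N(d₁) − D·e^(−rT)·N(d₂)
   = 334.1298·0.888068 − 266.1440·0.804252·0.778551 = 130.083654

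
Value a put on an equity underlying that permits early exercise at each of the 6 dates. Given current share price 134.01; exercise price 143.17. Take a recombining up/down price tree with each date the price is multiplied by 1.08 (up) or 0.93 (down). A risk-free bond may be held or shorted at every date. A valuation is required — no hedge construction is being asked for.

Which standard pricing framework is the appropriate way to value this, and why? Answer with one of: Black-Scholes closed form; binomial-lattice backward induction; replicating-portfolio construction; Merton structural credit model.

Key observation: the defining feature is the embedded early-exercise option across 6 discrete dates on the spot-134.01 tree; pricing the strike-143.17 put means working backward with an exercise test at every node.

framework: binomial-lattice backward induction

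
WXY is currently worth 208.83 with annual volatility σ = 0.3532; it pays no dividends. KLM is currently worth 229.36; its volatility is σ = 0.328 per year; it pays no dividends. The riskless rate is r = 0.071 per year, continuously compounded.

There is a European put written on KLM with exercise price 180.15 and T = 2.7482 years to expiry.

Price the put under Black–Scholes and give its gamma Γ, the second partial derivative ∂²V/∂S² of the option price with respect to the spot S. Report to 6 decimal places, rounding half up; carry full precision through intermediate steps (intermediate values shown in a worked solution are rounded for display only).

σ√T = 0.328·√2.7482 = 0.543748
d₁ = (ln(S/K) + (r+σ²/2)T) / (σ√T) = (ln(229.36/180.15) + (0.071+0.328²/2)·2.7482) / 0.543748 = (0.241503 + 0.342953) / 0.543748 = 1.074865
d₂ = d₁ − σ√T = 1.074865 − 0.543748 = 0.531117
e^{−rT} = 0.822734
N(−d₁) = 0.141218,  N(−d₂) = 0.297669
Put price V = K·e^{−rT}·N(−d₂) − S·N(−d₁) = 44.119155 − 32.389646 = 11.729509
φ(d₁) = (1/√(2π))·e^{−d₁²/2} = 0.223889
Γ = φ(d₁) / (S·σ·√T) = 0.001795

price = 11.729509
Γ = 0.001795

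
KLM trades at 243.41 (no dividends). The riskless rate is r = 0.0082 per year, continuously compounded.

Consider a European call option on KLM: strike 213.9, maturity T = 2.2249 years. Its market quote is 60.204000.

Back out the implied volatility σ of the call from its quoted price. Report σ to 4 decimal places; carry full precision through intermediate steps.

sigma = 0.3101

At σ = 0.3101 the Black–Scholes value reproduces the quote:
σ√T = 0.3101·√2.2249 = 0.462548
d₁ = (ln(S/K) + (r+σ²/2)T) / (σ√T) = (ln(243.41/213.9) + (0.0082+0.3101²/2)·2.2249) / 0.462548 = (0.129239 + 0.125220) / 0.462548 = 0.550123
d₂ = d₁ − σ√T = 0.550123 − 0.462548 = 0.087574
e^{−rT} = 0.981921
N(d₁) = 0.708882,  N(d₂) = 0.534893
V = S·N(d₁) − K·e^{−rT}·N(d₂) = 172.549059 − 112.345060 = 60.204000 (matching the quote); vega is positive throughout, so no other σ reproduces this price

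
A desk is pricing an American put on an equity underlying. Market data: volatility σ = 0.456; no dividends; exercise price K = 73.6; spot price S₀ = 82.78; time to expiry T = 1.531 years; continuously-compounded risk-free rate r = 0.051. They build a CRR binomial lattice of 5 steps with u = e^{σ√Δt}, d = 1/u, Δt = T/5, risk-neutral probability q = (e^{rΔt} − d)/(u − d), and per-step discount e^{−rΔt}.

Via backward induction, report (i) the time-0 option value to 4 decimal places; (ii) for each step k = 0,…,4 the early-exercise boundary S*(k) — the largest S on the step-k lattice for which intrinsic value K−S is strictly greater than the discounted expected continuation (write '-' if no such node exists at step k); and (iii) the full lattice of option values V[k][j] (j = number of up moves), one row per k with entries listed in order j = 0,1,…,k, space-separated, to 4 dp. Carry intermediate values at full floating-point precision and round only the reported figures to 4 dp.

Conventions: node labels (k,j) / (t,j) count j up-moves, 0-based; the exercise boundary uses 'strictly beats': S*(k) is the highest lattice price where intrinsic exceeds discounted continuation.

price = 11.3808
boundary = - - - 38.8302 49.9753
tree:
11.3808
17.1266 5.2347
24.9406 8.8238 1.3326
34.7698 14.6108 2.5449 0.0000
43.4293 23.6247 4.8599 0.0000 0.0000
50.1577 34.7698 9.2809 0.0000 0.0000 0.0000

Δt=0.30620, u=1.28702, d=0.77699, q=0.46811, disc=e^(-rΔt)=0.98451
k=5 terminal: V=max(K-S,0) → 50.1577 34.7698 9.2809 0.0000 0.0000 0.0000
k=4: j=0 S=30.1707 intr=43.4293 cont=42.2889 V=43.4293[EX]; j=1 S=49.9753 intr=23.6247 cont=22.4843 V=23.6247[EX]; j=2 S=82.7800 intr=0.0000 cont=4.8599 V=4.8599[hold]; j=3 S=137.1184 intr=0.0000 cont=0.0000 V=0.0000[hold]; j=4 S=227.1256 intr=0.0000 cont=0.0000 V=0.0000[hold]  S*(4)=49.9753
k=3: j=0 S=38.8302 intr=34.7698 cont=33.6293 V=34.7698[EX]; j=1 S=64.3191 intr=9.2809 cont=14.6108 V=14.6108[hold]; j=2 S=106.5395 intr=0.0000 cont=2.5449 V=2.5449[hold]; j=3 S=176.4741 intr=0.0000 cont=0.0000 V=0.0000[hold]  S*(3)=38.8302
k=2: j=0 S=49.9753 intr=23.6247 cont=24.9406 V=24.9406[hold]; j=1 S=82.7800 intr=0.0000 cont=8.8238 V=8.8238[hold]; j=2 S=137.1184 intr=0.0000 cont=1.3326 V=1.3326[hold]  S*(2)=-
k=1: j=0 S=64.3191 intr=9.2809 cont=17.1266 V=17.1266[hold]; j=1 S=106.5395 intr=0.0000 cont=5.2347 V=5.2347[hold]  S*(1)=-
k=0: j=0 S=82.7800 intr=0.0000 cont=11.3808 V=11.3808[hold]  S*(0)=-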